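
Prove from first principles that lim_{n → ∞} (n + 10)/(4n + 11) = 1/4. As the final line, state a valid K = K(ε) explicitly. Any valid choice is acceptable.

Let ε > 0 be given. For n ≥ 1, |(n + 10)/(4n + 11) − (1/4)| = |29|/(4(4n + 11)) = 29/(4(4n + 11)).
Since 4n + 11 ≥ 4n for n ≥ 1, this is ≤ 29/(4·4n) = (29/16)/n.
So |(n + 10)/(4n + 11) − (1/4)| < ε whenever n > (29/16)/ε.
Take K = (29/16)/ε. If n > K then |(n + 10)/(4n + 11) − (1/4)| ≤ (29/16)/n < ε.

K = (29/16)/ε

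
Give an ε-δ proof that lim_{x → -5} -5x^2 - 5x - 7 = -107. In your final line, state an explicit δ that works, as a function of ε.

Suppose ε > 0. We want δ > 0 such that 0 < |x + 5| < δ implies |(-5x^2 - 5x - 7) + 107| < ε.
(-5x^2 - 5x - 7) + 107 = -5x^2 - 5x + 100 = (x + 5)(-5x + 20).
So |(-5x^2 - 5x - 7) + 107| = |x + 5|·|-5x + 20|.
Assume first that |x + 5| < 2, so |x| < 7. Then |-5x + 20| ≤ 5·7 + 20 = 55.
Hence |(-5x^2 - 5x - 7) + 107| ≤ 55|x + 5| < ε provided |x + 5| < ε/55.
Take δ = min(2, ε/55). Then 0 < |x + 5| < δ gives both |x + 5| < 2 and |x + 5| < ε/55, so |(-5x^2 - 5x - 7) + 107| < ε.

δ = min(2, ε/55)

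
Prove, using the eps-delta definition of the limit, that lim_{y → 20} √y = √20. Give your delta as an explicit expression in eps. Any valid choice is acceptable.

delta = min(20, √20·eps)

Let eps > 0. We want delta > 0 such that 0 < |y − 20| < delta implies |√y − √20| < eps.
Rationalise: √y − √20 = (y − 20)/(√y + √20), so |√y − √20| = |y − 20|/(√y + √20).
Restrict delta ≤ 20 so that |y − 20| < 20 forces y > 0, and then √y + √20 > √20.
Hence |√y − √20| < |y − 20|/√20, which is < eps once |y − 20| < √20·eps.
Take delta = min(20, √20·eps). If 0 < |y − 20| < delta then y > 0 and |√y − √20| < |y − 20|/√20 < eps.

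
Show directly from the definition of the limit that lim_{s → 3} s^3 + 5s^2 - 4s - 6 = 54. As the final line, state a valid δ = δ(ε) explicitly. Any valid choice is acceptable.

Let ε > 0 be given. We want δ > 0 such that 0 < |s − 3| < δ implies |(s^3 + 5s^2 - 4s - 6) − 54| < ε.
(s^3 + 5s^2 - 4s - 6) − 54 = s^3 + 5s^2 - 4s - 60 = (s − 3)(s^2 + 8s + 20).
So |(s^3 + 5s^2 - 4s - 6) − 54| = |s − 3|·|s^2 + 8s + 20|.
Assume first that |s − 3| < 1, so |s| < 4. Then |s^2 + 8s + 20| ≤ 4^2 + 8·4 + 20 = 68.
Hence |(s^3 + 5s^2 - 4s - 6) − 54| ≤ 68|s − 3| < ε provided |s − 3| < ε/68.
Take δ = min(1, ε/68). Then 0 < |s − 3| < δ gives both |s − 3| < 1 and |s − 3| < ε/68, so |(s^3 + 5s^2 - 4s - 6) − 54| < ε.

δ = min(1, ε/68)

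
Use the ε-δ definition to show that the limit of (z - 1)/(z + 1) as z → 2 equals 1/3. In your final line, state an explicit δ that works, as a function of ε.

δ = min(3/2, (9/4)ε)

Let ε > 0. We want δ > 0 with 0 < |z − 2| < δ ⇒ |(z - 1)/(z + 1) − (1/3)| < ε.
Combining over a common denominator, (z - 1)/(z + 1) − (1/3) = [(z - 1)·3 − 1·(z + 1)] / [3·(z + 1)] = 2(z − 2) / (3(z + 1)).
So |(z - 1)/(z + 1) − (1/3)| = 2|z − 2| / (3·|z + 1|).
Restrict δ ≤ 3/2. Then |z − 2| < 3/2 gives |z + 1| = |(z − 2) + 3| ≥ 3 − 3/2 = 3/2.
Hence |(z - 1)/(z + 1) − (1/3)| < 2|z − 2|/(3·(3/2)) = (4/9)|z − 2|, which is < ε once |z − 2| < (9/4)ε.
Take δ = min(3/2, (9/4)ε). Then 0 < |z − 2| < δ forces both bounds, so |(z - 1)/(z + 1) − (1/3)| < ε.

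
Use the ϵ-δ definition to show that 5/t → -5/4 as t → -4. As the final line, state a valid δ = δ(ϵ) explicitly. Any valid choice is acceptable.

Fix ϵ > 0. We seek δ > 0 such that 0 < |t + 4| < δ implies |5/t + 5/4| < ϵ.
|5/t + 5/4| = 5·|-4 − t|/(4·|t|) = 5|t + 4|/(4|t|).
Require δ ≤ 2 so that |t| > 4 − 2 = 2, hence 4|t| > 8.
Then |5/t + 5/4| < 5|t + 4|/8, which is < ϵ when |t + 4| < (8/5)ϵ.
Take δ = min(2, (8/5)ϵ). Then 0 < |t + 4| < δ gives both |t + 4| < 2 and |t + 4| < (8/5)ϵ, so |5/t + 5/4| < ϵ.

δ = min(2, (8/5)ϵ)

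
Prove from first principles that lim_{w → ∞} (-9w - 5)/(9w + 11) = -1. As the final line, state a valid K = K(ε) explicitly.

Let ε > 0 be given. We seek K > 0 such that w > K implies |(-9w - 5)/(9w + 11) + 1| < ε.
(-9w - 5)/(9w + 11) + 1 = (9(-9w - 5) − (-9)(9w + 11)) / (9(9w + 11)) = 54/(9(9w + 11)).
For w > 0 we have 9w + 11 > 9w, so |(-9w - 5)/(9w + 11) + 1| = 54/(9(9w + 11)) < 54/(9·9w) = (2/3)/w.
Thus |(-9w - 5)/(9w + 11) + 1| < ε whenever w > (2/3)/ε.
Take K = (2/3)/ε. If w > K then |(-9w - 5)/(9w + 11) + 1| < (2/3)/w < ε.

K = (2/3)/ε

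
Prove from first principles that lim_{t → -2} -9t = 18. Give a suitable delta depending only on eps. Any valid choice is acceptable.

Let eps > 0 be given. We need delta > 0 so that 0 < |t + 2| < delta implies |(-9t) − 18| < eps.
|(-9t) − 18| = |-9t - 18| = 9|t + 2|.
So 9|t + 2| < eps exactly when |t + 2| < eps/9.
Choosing delta = eps/9 gives |(-9t) − 18| = 9|t + 2| < eps whenever |t + 2| < delta.

delta = eps/9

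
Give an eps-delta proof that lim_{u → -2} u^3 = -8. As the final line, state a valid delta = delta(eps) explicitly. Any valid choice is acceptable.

Suppose eps > 0. We seek delta > 0 with 0 < |u + 2| < delta ⇒ |u^3 + 8| < eps.
Factor: u^3 + 8 = (u + 2)(u^2 - 2u + 4), so |u^3 + 8| = |u + 2|·|u^2 - 2u + 4|.
Impose delta ≤ 2 so that |u| < 4; then |u^2 - 2u + 4| ≤ 28.
Hence |u^3 + 8| ≤ 28|u + 2|, which is < eps once |u + 2| < eps/28.
Take delta = min(2, eps/28). If 0 < |u + 2| < delta then both bounds hold and |u^3 + 8| ≤ 28|u + 2| < 28·(eps/28) = eps.

delta = min(2, eps/28)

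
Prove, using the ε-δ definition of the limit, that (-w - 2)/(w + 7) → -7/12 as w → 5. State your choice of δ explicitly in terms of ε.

δ = min(6, (72/5)ε)

Fix ε > 0. We want δ > 0 with 0 < |w − 5| < δ ⇒ |(-w - 2)/(w + 7) + 7/12| < ε.
Combining over a common denominator, (-w - 2)/(w + 7) + 7/12 = [(-w - 2)·12 − (-7)·(w + 7)] / [12·(w + 7)] = -5(w − 5) / (12(w + 7)).
So |(-w - 2)/(w + 7) + 7/12| = 5|w − 5| / (12·|w + 7|).
Restrict δ ≤ 6. Then |w − 5| < 6 gives |w + 7| = |(w − 5) + 12| ≥ 12 − 6 = 6.
Hence |(-w - 2)/(w + 7) + 7/12| < 5|w − 5|/(12·6) = (5/72)|w − 5|, which is < ε once |w − 5| < (72/5)ε.
Take δ = min(6, (72/5)ε). Then 0 < |w − 5| < δ forces both bounds, so |(-w - 2)/(w + 7) + 7/12| < ε.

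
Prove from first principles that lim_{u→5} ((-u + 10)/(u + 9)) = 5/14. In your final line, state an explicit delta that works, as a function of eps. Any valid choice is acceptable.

delta = min(7, (98/19)eps)

Suppose eps > 0. We want delta > 0 with 0 < |u − 5| < delta ⇒ |(-u + 10)/(u + 9) − (5/14)| < eps.
Combining over a common denominator, (-u + 10)/(u + 9) − (5/14) = [(-u + 10)·14 − 5·(u + 9)] / [14·(u + 9)] = -19(u − 5) / (14(u + 9)).
So |(-u + 10)/(u + 9) − (5/14)| = 19|u − 5| / (14·|u + 9|).
Restrict delta ≤ 7. Then |u − 5| < 7 gives |u + 9| = |(u − 5) + 14| ≥ 14 − 7 = 7.
Hence |(-u + 10)/(u + 9) − (5/14)| < 19|u − 5|/(14·7) = (19/98)|u − 5|, which is < eps once |u − 5| < (98/19)eps.
Take delta = min(7, (98/19)eps). Then 0 < |u − 5| < delta forces both bounds, so |(-u + 10)/(u + 9) − (5/14)| < eps.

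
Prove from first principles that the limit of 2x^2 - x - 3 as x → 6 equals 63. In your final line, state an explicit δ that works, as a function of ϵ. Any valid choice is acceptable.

Let ϵ > 0 be given. We want δ > 0 such that 0 < |x − 6| < δ implies |(2x^2 - x - 3) − 63| < ϵ.
(2x^2 - x - 3) − 63 = 2x^2 - x - 66 = (x − 6)(2x + 11).
So |(2x^2 - x - 3) − 63| = |x − 6|·|2x + 11|.
Assume first that |x − 6| < 1, so |x| < 7. Then |2x + 11| ≤ 2·7 + 11 = 25.
Hence |(2x^2 - x - 3) − 63| ≤ 25|x − 6| < ϵ provided |x − 6| < ϵ/25.
Take δ = min(1, ϵ/25). Then 0 < |x − 6| < δ gives both |x − 6| < 1 and |x − 6| < ϵ/25, so |(2x^2 - x - 3) − 63| < ϵ.

δ = min(1, ϵ/25)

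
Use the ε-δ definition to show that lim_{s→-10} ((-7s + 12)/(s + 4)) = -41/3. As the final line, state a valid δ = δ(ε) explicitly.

δ = min(3, (9/20)ε)

Let ε > 0. We want δ > 0 with 0 < |s + 10| < δ ⇒ |(-7s + 12)/(s + 4) + 41/3| < ε.
Combining over a common denominator, (-7s + 12)/(s + 4) + 41/3 = [(-7s + 12)·(-6) − 82·(s + 4)] / [(-6)·(s + 4)] = -40(s + 10) / ((-6)(s + 4)).
So |(-7s + 12)/(s + 4) + 41/3| = 40|s + 10| / (6·|s + 4|).
Restrict δ ≤ 3. Then |s + 10| < 3 gives |s + 4| = |(s + 10) + (-6)| ≥ 6 − 3 = 3.
Hence |(-7s + 12)/(s + 4) + 41/3| < 40|s + 10|/(6·3) = (20/9)|s + 10|, which is < ε once |s + 10| < (9/20)ε.
Take δ = min(3, (9/20)ε). Then 0 < |s + 10| < δ forces both bounds, so |(-7s + 12)/(s + 4) + 41/3| < ε.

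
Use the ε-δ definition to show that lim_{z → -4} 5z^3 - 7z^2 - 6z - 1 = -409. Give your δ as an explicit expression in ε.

δ = min(2, ε/444)

Suppose ε > 0. We want δ > 0 such that 0 < |z + 4| < δ implies |(5z^3 - 7z^2 - 6z - 1) + 409| < ε.
(5z^3 - 7z^2 - 6z - 1) + 409 = 5z^3 - 7z^2 - 6z + 408 = (z + 4)(5z^2 - 27z + 102).
So |(5z^3 - 7z^2 - 6z - 1) + 409| = |z + 4|·|5z^2 - 27z + 102|.
Require δ ≤ 2. Then |z + 4| < 2 gives |z| < 6, and by the triangle inequality |5z^2 - 27z + 102| ≤ 5·6^2 + 27·6 + 102 = 444.
Hence |(5z^3 - 7z^2 - 6z - 1) + 409| ≤ 444|z + 4| < ε provided |z + 4| < ε/444.
Take δ = min(2, ε/444). Then 0 < |z + 4| < δ gives both |z + 4| < 2 and |z + 4| < ε/444, so |(5z^3 - 7z^2 - 6z - 1) + 409| < ε.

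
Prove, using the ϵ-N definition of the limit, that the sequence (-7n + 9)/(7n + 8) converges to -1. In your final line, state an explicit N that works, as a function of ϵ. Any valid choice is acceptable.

Let ϵ > 0. For n ≥ 1, |(-7n + 9)/(7n + 8) + 1| = |119|/(7(7n + 8)) = 119/(7(7n + 8)).
Since 7n + 8 ≥ 7n for n ≥ 1, this is ≤ 119/(7·7n) = (17/7)/n.
So |(-7n + 9)/(7n + 8) + 1| < ϵ whenever n > (17/7)/ϵ.
Take N = (17/7)/ϵ. If n > N then |(-7n + 9)/(7n + 8) + 1| ≤ (17/7)/n < ϵ.

N = (17/7)/ϵ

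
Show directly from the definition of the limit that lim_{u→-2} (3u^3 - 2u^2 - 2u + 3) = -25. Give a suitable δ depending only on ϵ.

δ = min(2, ϵ/94)

Let ϵ > 0 be given. We want δ > 0 such that 0 < |u + 2| < δ implies |(3u^3 - 2u^2 - 2u + 3) + 25| < ϵ.
(3u^3 - 2u^2 - 2u + 3) + 25 = 3u^3 - 2u^2 - 2u + 28 = (u + 2)(3u^2 - 8u + 14).
So |(3u^3 - 2u^2 - 2u + 3) + 25| = |u + 2|·|3u^2 - 8u + 14|.
Assume first that |u + 2| < 2, so |u| < 4. Then |3u^2 - 8u + 14| ≤ 3·4^2 + 8·4 + 14 = 94.
Hence |(3u^3 - 2u^2 - 2u + 3) + 25| ≤ 94|u + 2| < ϵ provided |u + 2| < ϵ/94.
Take δ = min(2, ϵ/94). Then 0 < |u + 2| < δ gives both |u + 2| < 2 and |u + 2| < ϵ/94, so |(3u^3 - 2u^2 - 2u + 3) + 25| < ϵ.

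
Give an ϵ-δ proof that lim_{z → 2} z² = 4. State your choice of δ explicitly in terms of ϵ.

δ = min(1, ϵ/5)

Fix ϵ > 0. We seek δ > 0 with 0 < |z − 2| < δ ⇒ |z² − 4| < ϵ.
Factor: z² − 4 = (z − 2)(z + 2), so |z² − 4| = |z − 2|·|z + 2|.
Restrict δ ≤ 1. Then |z − 2| < 1 gives |z| < 3, so by the triangle inequality |z + 2| ≤ 3 + 2 = 5.
Hence |z² − 4| ≤ 5|z − 2|, which is < ϵ once |z − 2| < ϵ/5.
Take δ = min(1, ϵ/5). If 0 < |z − 2| < δ then both bounds hold and |z² − 4| ≤ 5|z − 2| < 5·(ϵ/5) = ϵ.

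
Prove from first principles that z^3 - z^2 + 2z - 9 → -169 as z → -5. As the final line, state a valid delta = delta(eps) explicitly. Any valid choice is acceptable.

Fix eps > 0. We want delta > 0 such that 0 < |z + 5| < delta implies |(z^3 - z^2 + 2z - 9) + 169| < eps.
(z^3 - z^2 + 2z - 9) + 169 = z^3 - z^2 + 2z + 160 = (z + 5)(z^2 - 6z + 32).
So |(z^3 - z^2 + 2z - 9) + 169| = |z + 5|·|z^2 - 6z + 32|.
Require delta ≤ 2. Then |z + 5| < 2 gives |z| < 7, and by the triangle inequality |z^2 - 6z + 32| ≤ 7^2 + 6·7 + 32 = 123.
Hence |(z^3 - z^2 + 2z - 9) + 169| ≤ 123|z + 5| < eps provided |z + 5| < eps/123.
Choosing delta = min(2, eps/123) ensures both conditions, hence |(z^3 - z^2 + 2z - 9) + 169| < eps.

delta = min(2, eps/123)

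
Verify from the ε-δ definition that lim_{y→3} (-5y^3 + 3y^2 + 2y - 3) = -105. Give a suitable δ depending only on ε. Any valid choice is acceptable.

Fix ε > 0. We want δ > 0 such that 0 < |y − 3| < δ implies |(-5y^3 + 3y^2 + 2y - 3) + 105| < ε.
(-5y^3 + 3y^2 + 2y - 3) + 105 = -5y^3 + 3y^2 + 2y + 102 = (y − 3)(-5y^2 - 12y - 34).
So |(-5y^3 + 3y^2 + 2y - 3) + 105| = |y − 3|·|-5y^2 - 12y - 34|.
Require δ ≤ 1. Then |y − 3| < 1 gives |y| < 4, and by the triangle inequality |-5y^2 - 12y - 34| ≤ 5·4^2 + 12·4 + 34 = 162.
Hence |(-5y^3 + 3y^2 + 2y - 3) + 105| ≤ 162|y − 3| < ε provided |y − 3| < ε/162.
Take δ = min(1, ε/162). Then 0 < |y − 3| < δ gives both |y − 3| < 1 and |y − 3| < ε/162, so |(-5y^3 + 3y^2 + 2y - 3) + 105| < ε.

δ = min(1, ε/162)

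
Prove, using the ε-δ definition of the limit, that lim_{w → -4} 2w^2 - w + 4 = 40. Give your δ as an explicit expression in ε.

Let ε > 0. We want δ > 0 such that 0 < |w + 4| < δ implies |(2w^2 - w + 4) − 40| < ε.
(2w^2 - w + 4) − 40 = 2w^2 - w - 36 = (w + 4)(2w - 9).
So |(2w^2 - w + 4) − 40| = |w + 4|·|2w - 9|.
Assume first that |w + 4| < 2, so |w| < 6. Then |2w - 9| ≤ 2·6 + 9 = 21.
Hence |(2w^2 - w + 4) − 40| ≤ 21|w + 4| < ε provided |w + 4| < ε/21.
Take δ = min(2, ε/21). Then 0 < |w + 4| < δ gives both |w + 4| < 2 and |w + 4| < ε/21, so |(2w^2 - w + 4) − 40| < ε.

δ = min(2, ε/21)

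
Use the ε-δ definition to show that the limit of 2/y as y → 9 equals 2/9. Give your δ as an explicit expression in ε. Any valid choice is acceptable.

Let ε > 0. We seek δ > 0 such that 0 < |y − 9| < δ implies |2/y − (2/9)| < ε.
|2/y − (2/9)| = 2·|9 − y|/(9·|y|) = 2|y − 9|/(9|y|).
Restrict δ ≤ 9/2. Then |y − 9| < 9/2 gives |y| > 9/2, so 9|y| > 81/2.
Then |2/y − (2/9)| < 2|y − 9|/(81/2), which is < ε when |y − 9| < (81/4)ε.
Take δ = min(9/2, (81/4)ε). Then 0 < |y − 9| < δ gives both |y − 9| < 9/2 and |y − 9| < (81/4)ε, so |2/y − (2/9)| < ε.

δ = min(9/2, (81/4)ε)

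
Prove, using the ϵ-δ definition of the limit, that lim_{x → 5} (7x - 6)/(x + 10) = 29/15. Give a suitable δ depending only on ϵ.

δ = min(15/2, (225/152)ϵ)

Let ϵ > 0 be given. We want δ > 0 with 0 < |x − 5| < δ ⇒ |(7x - 6)/(x + 10) − (29/15)| < ϵ.
Combining over a common denominator, (7x - 6)/(x + 10) − (29/15) = [(7x - 6)·15 − 29·(x + 10)] / [15·(x + 10)] = 76(x − 5) / (15(x + 10)).
So |(7x - 6)/(x + 10) − (29/15)| = 76|x − 5| / (15·|x + 10|).
Require δ ≤ 15/2, so |x + 10| ≥ |15| − |x − 5| > 15 − 15/2 = 15/2.
Hence |(7x - 6)/(x + 10) − (29/15)| < 76|x − 5|/(15·(15/2)) = (152/225)|x − 5|, which is < ϵ once |x − 5| < (225/152)ϵ.
Take δ = min(15/2, (225/152)ϵ). Then 0 < |x − 5| < δ forces both bounds, so |(7x - 6)/(x + 10) − (29/15)| < ϵ.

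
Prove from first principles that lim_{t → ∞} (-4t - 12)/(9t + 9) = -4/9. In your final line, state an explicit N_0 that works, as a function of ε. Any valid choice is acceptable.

Let ε > 0. We seek N_0 > 0 such that t > N_0 implies |(-4t - 12)/(9t + 9) + 4/9| < ε.
(-4t - 12)/(9t + 9) + 4/9 = (9(-4t - 12) − (-4)(9t + 9)) / (9(9t + 9)) = -72/(9(9t + 9)).
For t > 0 we have 9t + 9 > 9t, so |(-4t - 12)/(9t + 9) + 4/9| = 72/(9(9t + 9)) < 72/(9·9t) = (8/9)/t.
Thus |(-4t - 12)/(9t + 9) + 4/9| < ε whenever t > (8/9)/ε.
Take N_0 = (8/9)/ε. If t > N_0 then |(-4t - 12)/(9t + 9) + 4/9| < (8/9)/t < ε.

N_0 = (8/9)/ε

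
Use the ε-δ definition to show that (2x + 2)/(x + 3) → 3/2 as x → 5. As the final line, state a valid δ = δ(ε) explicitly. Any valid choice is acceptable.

Let ε > 0 be given. We want δ > 0 with 0 < |x − 5| < δ ⇒ |(2x + 2)/(x + 3) − (3/2)| < ε.
Combining over a common denominator, (2x + 2)/(x + 3) − (3/2) = [(2x + 2)·8 − 12·(x + 3)] / [8·(x + 3)] = 4(x − 5) / (8(x + 3)).
So |(2x + 2)/(x + 3) − (3/2)| = 4|x − 5| / (8·|x + 3|).
Restrict δ ≤ 4. Then |x − 5| < 4 gives |x + 3| = |(x − 5) + 8| ≥ 8 − 4 = 4.
Hence |(2x + 2)/(x + 3) − (3/2)| < 4|x − 5|/(8·4) = (1/8)|x − 5|, which is < ε once |x − 5| < 8ε.
Take δ = min(4, 8ε). Then 0 < |x − 5| < δ forces both bounds, so |(2x + 2)/(x + 3) − (3/2)| < ε.

δ = min(4, 8ε)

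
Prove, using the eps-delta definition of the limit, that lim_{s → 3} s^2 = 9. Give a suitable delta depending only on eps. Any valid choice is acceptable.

Fix eps > 0. We seek delta > 0 with 0 < |s − 3| < delta ⇒ |s^2 − 9| < eps.
Factor: s^2 − 9 = (s − 3)(s + 3), so |s^2 − 9| = |s − 3|·|s + 3|.
Impose delta ≤ 1 so that |s| < 4; then |s + 3| ≤ 7.
Hence |s^2 − 9| ≤ 7|s − 3|, which is < eps once |s − 3| < eps/7.
Take delta = min(1, eps/7). If 0 < |s − 3| < delta then both bounds hold and |s^2 − 9| ≤ 7|s − 3| < 7·(eps/7) = eps.

delta = min(1, eps/7)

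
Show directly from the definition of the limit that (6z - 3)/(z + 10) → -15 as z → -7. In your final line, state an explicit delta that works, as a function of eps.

Suppose eps > 0. We want delta > 0 with 0 < |z + 7| < delta ⇒ |(6z - 3)/(z + 10) + 15| < eps.
Combining over a common denominator, (6z - 3)/(z + 10) + 15 = [(6z - 3)·3 − (-45)·(z + 10)] / [3·(z + 10)] = 63(z + 7) / (3(z + 10)).
So |(6z - 3)/(z + 10) + 15| = 63|z + 7| / (3·|z + 10|).
Require delta ≤ 3/2, so |z + 10| ≥ |3| − |z + 7| > 3 − 3/2 = 3/2.
Hence |(6z - 3)/(z + 10) + 15| < 63|z + 7|/(3·(3/2)) = 14|z + 7|, which is < eps once |z + 7| < (1/14)eps.
Take delta = min(3/2, (1/14)eps). Then 0 < |z + 7| < delta forces both bounds, so |(6z - 3)/(z + 10) + 15| < eps.

delta = min(3/2, (1/14)eps)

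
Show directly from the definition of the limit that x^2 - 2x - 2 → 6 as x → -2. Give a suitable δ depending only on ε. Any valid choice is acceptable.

Let ε > 0. We want δ > 0 such that 0 < |x + 2| < δ implies |(x^2 - 2x - 2) − 6| < ε.
(x^2 - 2x - 2) − 6 = x^2 - 2x - 8 = (x + 2)(x - 4).
So |(x^2 - 2x - 2) − 6| = |x + 2|·|x - 4|.
Assume first that |x + 2| < 1, so |x| < 3. Then |x - 4| ≤ 3 + 4 = 7.
Hence |(x^2 - 2x - 2) − 6| ≤ 7|x + 2| < ε provided |x + 2| < ε/7.
Take δ = min(1, ε/7). Then 0 < |x + 2| < δ gives both |x + 2| < 1 and |x + 2| < ε/7, so |(x^2 - 2x - 2) − 6| < ε.

δ = min(1, ε/7)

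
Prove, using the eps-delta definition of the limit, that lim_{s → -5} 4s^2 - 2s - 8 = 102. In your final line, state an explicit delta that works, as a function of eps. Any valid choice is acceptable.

delta = min(1, eps/46)

Fix eps > 0. We want delta > 0 such that 0 < |s + 5| < delta implies |(4s^2 - 2s - 8) − 102| < eps.
(4s^2 - 2s - 8) − 102 = 4s^2 - 2s - 110 = (s + 5)(4s - 22).
So |(4s^2 - 2s - 8) − 102| = |s + 5|·|4s - 22|.
Require delta ≤ 1. Then |s + 5| < 1 gives |s| < 6, and by the triangle inequality |4s - 22| ≤ 4·6 + 22 = 46.
Hence |(4s^2 - 2s - 8) − 102| ≤ 46|s + 5| < eps provided |s + 5| < eps/46.
Take delta = min(1, eps/46). Then 0 < |s + 5| < delta gives both |s + 5| < 1 and |s + 5| < eps/46, so |(4s^2 - 2s - 8) − 102| < eps.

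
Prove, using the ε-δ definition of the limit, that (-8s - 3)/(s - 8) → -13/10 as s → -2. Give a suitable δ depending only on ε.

δ = min(5, (50/67)ε)

Suppose ε > 0. We want δ > 0 with 0 < |s + 2| < δ ⇒ |(-8s - 3)/(s - 8) + 13/10| < ε.
Combining over a common denominator, (-8s - 3)/(s - 8) + 13/10 = [(-8s - 3)·(-10) − 13·(s - 8)] / [(-10)·(s - 8)] = 67(s + 2) / ((-10)(s - 8)).
So |(-8s - 3)/(s - 8) + 13/10| = 67|s + 2| / (10·|s − 8|).
Require δ ≤ 5, so |s − 8| ≥ |-10| − |s + 2| > 10 − 5 = 5.
Hence |(-8s - 3)/(s - 8) + 13/10| < 67|s + 2|/(10·5) = (67/50)|s + 2|, which is < ε once |s + 2| < (50/67)ε.
Take δ = min(5, (50/67)ε). Then 0 < |s + 2| < δ forces both bounds, so |(-8s - 3)/(s - 8) + 13/10| < ε.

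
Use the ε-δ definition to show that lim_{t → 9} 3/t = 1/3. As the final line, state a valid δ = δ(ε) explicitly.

δ = min(9/2, (27/2)ε)

Fix ε > 0. We seek δ > 0 such that 0 < |t − 9| < δ implies |3/t − (1/3)| < ε.
|3/t − (1/3)| = 3·|9 − t|/(9·|t|) = 3|t − 9|/(9|t|).
Require δ ≤ 9/2 so that |t| > 9 − 9/2 = 9/2, hence 9|t| > 81/2.
Then |3/t − (1/3)| < 3|t − 9|/(81/2), which is < ε when |t − 9| < (27/2)ε.
Take δ = min(9/2, (27/2)ε). Then 0 < |t − 9| < δ gives both |t − 9| < 9/2 and |t − 9| < (27/2)ε, so |3/t − (1/3)| < ε.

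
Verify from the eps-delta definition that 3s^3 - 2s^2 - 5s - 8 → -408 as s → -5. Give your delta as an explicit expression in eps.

delta = min(2, eps/346)

Let eps > 0. We want delta > 0 such that 0 < |s + 5| < delta implies |(3s^3 - 2s^2 - 5s - 8) + 408| < eps.
(3s^3 - 2s^2 - 5s - 8) + 408 = 3s^3 - 2s^2 - 5s + 400 = (s + 5)(3s^2 - 17s + 80).
So |(3s^3 - 2s^2 - 5s - 8) + 408| = |s + 5|·|3s^2 - 17s + 80|.
Require delta ≤ 2. Then |s + 5| < 2 gives |s| < 7, and by the triangle inequality |3s^2 - 17s + 80| ≤ 3·7^2 + 17·7 + 80 = 346.
Hence |(3s^3 - 2s^2 - 5s - 8) + 408| ≤ 346|s + 5| < eps provided |s + 5| < eps/346.
Take delta = min(2, eps/346). Then 0 < |s + 5| < delta gives both |s + 5| < 2 and |s + 5| < eps/346, so |(3s^3 - 2s^2 - 5s - 8) + 408| < eps.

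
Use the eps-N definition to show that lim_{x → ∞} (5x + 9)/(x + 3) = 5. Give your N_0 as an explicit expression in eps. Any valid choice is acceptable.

Suppose eps > 0. We seek N_0 > 0 such that x > N_0 implies |(5x + 9)/(x + 3) − 5| < eps.
(5x + 9)/(x + 3) − 5 = ((5x + 9) − 5(x + 3)) / ((x + 3)) = -6/((x + 3)).
For x > 0 we have x + 3 > x, so |(5x + 9)/(x + 3) − 5| = 6/((x + 3)) < 6/(x) = 6/x.
Thus |(5x + 9)/(x + 3) − 5| < eps whenever x > 6/eps.
Take N_0 = 6/eps. If x > N_0 then |(5x + 9)/(x + 3) − 5| < 6/x < eps.

N_0 = 6/eps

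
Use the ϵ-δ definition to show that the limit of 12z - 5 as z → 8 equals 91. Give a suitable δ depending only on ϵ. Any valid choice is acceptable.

δ = ϵ/12

Suppose ϵ > 0. We need δ > 0 so that 0 < |z − 8| < δ implies |(12z - 5) − 91| < ϵ.
|(12z - 5) − 91| = |12z - 96| = 12|z − 8|.
So 12|z − 8| < ϵ exactly when |z − 8| < ϵ/12.
Choosing δ = ϵ/12 gives |(12z - 5) − 91| = 12|z − 8| < ϵ whenever |z − 8| < δ.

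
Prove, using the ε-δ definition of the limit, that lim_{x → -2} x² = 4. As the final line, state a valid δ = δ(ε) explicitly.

δ = min(2, ε/6)

Suppose ε > 0. We seek δ > 0 with 0 < |x + 2| < δ ⇒ |x² − 4| < ε.
Factor: x² − 4 = (x + 2)(x - 2), so |x² − 4| = |x + 2|·|x - 2|.
Restrict δ ≤ 2. Then |x + 2| < 2 gives |x| < 4, so by the triangle inequality |x - 2| ≤ 4 + 2 = 6.
Hence |x² − 4| ≤ 6|x + 2|, which is < ε once |x + 2| < ε/6.
Take δ = min(2, ε/6). If 0 < |x + 2| < δ then both bounds hold and |x² − 4| ≤ 6|x + 2| < 6·(ε/6) = ε.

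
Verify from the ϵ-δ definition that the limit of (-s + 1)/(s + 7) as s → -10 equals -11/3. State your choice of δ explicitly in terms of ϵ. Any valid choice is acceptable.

δ = min(3/2, (9/16)ϵ)

Suppose ϵ > 0. We want δ > 0 with 0 < |s + 10| < δ ⇒ |(-s + 1)/(s + 7) + 11/3| < ϵ.
Combining over a common denominator, (-s + 1)/(s + 7) + 11/3 = [(-s + 1)·(-3) − 11·(s + 7)] / [(-3)·(s + 7)] = -8(s + 10) / ((-3)(s + 7)).
So |(-s + 1)/(s + 7) + 11/3| = 8|s + 10| / (3·|s + 7|).
Require δ ≤ 3/2, so |s + 7| ≥ |-3| − |s + 10| > 3 − 3/2 = 3/2.
Hence |(-s + 1)/(s + 7) + 11/3| < 8|s + 10|/(3·(3/2)) = (16/9)|s + 10|, which is < ϵ once |s + 10| < (9/16)ϵ.
Take δ = min(3/2, (9/16)ϵ). Then 0 < |s + 10| < δ forces both bounds, so |(-s + 1)/(s + 7) + 11/3| < ϵ.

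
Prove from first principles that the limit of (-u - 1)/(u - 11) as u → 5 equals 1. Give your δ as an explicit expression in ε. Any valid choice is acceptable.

Let ε > 0. We want δ > 0 with 0 < |u − 5| < δ ⇒ |(-u - 1)/(u - 11) − 1| < ε.
Combining over a common denominator, (-u - 1)/(u - 11) − 1 = [(-u - 1)·(-6) − (-6)·(u - 11)] / [(-6)·(u - 11)] = 12(u − 5) / ((-6)(u - 11)).
So |(-u - 1)/(u - 11) − 1| = 12|u − 5| / (6·|u − 11|).
Require δ ≤ 3, so |u − 11| ≥ |-6| − |u − 5| > 6 − 3 = 3.
Hence |(-u - 1)/(u - 11) − 1| < 12|u − 5|/(6·3) = (2/3)|u − 5|, which is < ε once |u − 5| < (3/2)ε.
Take δ = min(3, (3/2)ε). Then 0 < |u − 5| < δ forces both bounds, so |(-u - 1)/(u - 11) − 1| < ε.

δ = min(3, (3/2)ε)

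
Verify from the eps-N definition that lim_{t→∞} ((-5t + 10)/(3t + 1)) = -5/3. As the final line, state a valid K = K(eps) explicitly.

Let eps > 0 be given. We seek K > 0 such that t > K implies |(-5t + 10)/(3t + 1) + 5/3| < eps.
(-5t + 10)/(3t + 1) + 5/3 = (3(-5t + 10) − (-5)(3t + 1)) / (3(3t + 1)) = 35/(3(3t + 1)).
For t > 0 we have 3t + 1 > 3t, so |(-5t + 10)/(3t + 1) + 5/3| = 35/(3(3t + 1)) < 35/(3·3t) = (35/9)/t.
Thus |(-5t + 10)/(3t + 1) + 5/3| < eps whenever t > (35/9)/eps.
Take K = (35/9)/eps. If t > K then |(-5t + 10)/(3t + 1) + 5/3| < (35/9)/t < eps.

K = (35/9)/eps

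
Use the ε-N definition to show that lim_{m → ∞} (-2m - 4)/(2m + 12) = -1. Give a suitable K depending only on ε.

Fix ε > 0. For m ≥ 1, |(-2m - 4)/(2m + 12) + 1| = |16|/(2(2m + 12)) = 16/(2(2m + 12)).
Since 2m + 12 ≥ 2m for m ≥ 1, this is ≤ 16/(2·2m) = 4/m.
So |(-2m - 4)/(2m + 12) + 1| < ε whenever m > 4/ε.
Take K = 4/ε. If m > K then |(-2m - 4)/(2m + 12) + 1| ≤ 4/m < ε.

K = 4/ε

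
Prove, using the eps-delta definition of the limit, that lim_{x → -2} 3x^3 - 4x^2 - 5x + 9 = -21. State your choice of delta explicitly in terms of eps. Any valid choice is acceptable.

delta = min(1, eps/72)

Fix eps > 0. We want delta > 0 such that 0 < |x + 2| < delta implies |(3x^3 - 4x^2 - 5x + 9) + 21| < eps.
(3x^3 - 4x^2 - 5x + 9) + 21 = 3x^3 - 4x^2 - 5x + 30 = (x + 2)(3x^2 - 10x + 15).
So |(3x^3 - 4x^2 - 5x + 9) + 21| = |x + 2|·|3x^2 - 10x + 15|.
Assume first that |x + 2| < 1, so |x| < 3. Then |3x^2 - 10x + 15| ≤ 3·3^2 + 10·3 + 15 = 72.
Hence |(3x^3 - 4x^2 - 5x + 9) + 21| ≤ 72|x + 2| < eps provided |x + 2| < eps/72.
Choosing delta = min(1, eps/72) ensures both conditions, hence |(3x^3 - 4x^2 - 5x + 9) + 21| < eps.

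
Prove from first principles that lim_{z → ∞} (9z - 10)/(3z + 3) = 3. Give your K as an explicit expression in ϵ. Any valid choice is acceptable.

Let ϵ > 0 be given. We seek K > 0 such that z > K implies |(9z - 10)/(3z + 3) − 3| < ϵ.
(9z - 10)/(3z + 3) − 3 = (3(9z - 10) − 9(3z + 3)) / (3(3z + 3)) = -57/(3(3z + 3)).
For z > 0 we have 3z + 3 > 3z, so |(9z - 10)/(3z + 3) − 3| = 57/(3(3z + 3)) < 57/(3·3z) = (19/3)/z.
Thus |(9z - 10)/(3z + 3) − 3| < ϵ whenever z > (19/3)/ϵ.
Take K = (19/3)/ϵ. If z > K then |(9z - 10)/(3z + 3) − 3| < (19/3)/z < ϵ.

K = (19/3)/ϵ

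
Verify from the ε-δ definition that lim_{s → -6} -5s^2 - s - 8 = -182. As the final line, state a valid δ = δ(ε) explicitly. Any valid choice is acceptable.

Let ε > 0 be given. We want δ > 0 such that 0 < |s + 6| < δ implies |(-5s^2 - s - 8) + 182| < ε.
(-5s^2 - s - 8) + 182 = -5s^2 - s + 174 = (s + 6)(-5s + 29).
So |(-5s^2 - s - 8) + 182| = |s + 6|·|-5s + 29|.
Require δ ≤ 1. Then |s + 6| < 1 gives |s| < 7, and by the triangle inequality |-5s + 29| ≤ 5·7 + 29 = 64.
Hence |(-5s^2 - s - 8) + 182| ≤ 64|s + 6| < ε provided |s + 6| < ε/64.
Choosing δ = min(1, ε/64) ensures both conditions, hence |(-5s^2 - s - 8) + 182| < ε.

δ = min(1, ε/64)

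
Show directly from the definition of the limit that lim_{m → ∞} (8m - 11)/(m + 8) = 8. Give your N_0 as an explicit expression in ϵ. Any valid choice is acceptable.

N_0 = 75/ϵ

Fix ϵ > 0. For m ≥ 1, |(8m - 11)/(m + 8) − 8| = |-75|/((m + 8)) = 75/((m + 8)).
Since m + 8 ≥ m for m ≥ 1, this is ≤ 75/(m) = 75/m.
So |(8m - 11)/(m + 8) − 8| < ϵ whenever m > 75/ϵ.
Take N_0 = 75/ϵ. If m > N_0 then |(8m - 11)/(m + 8) − 8| ≤ 75/m < ϵ.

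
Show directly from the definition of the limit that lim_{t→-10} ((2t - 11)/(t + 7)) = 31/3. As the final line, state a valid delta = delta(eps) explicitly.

delta = min(3/2, (9/50)eps)

Fix eps > 0. We want delta > 0 with 0 < |t + 10| < delta ⇒ |(2t - 11)/(t + 7) − (31/3)| < eps.
Combining over a common denominator, (2t - 11)/(t + 7) − (31/3) = [(2t - 11)·(-3) − (-31)·(t + 7)] / [(-3)·(t + 7)] = 25(t + 10) / ((-3)(t + 7)).
So |(2t - 11)/(t + 7) − (31/3)| = 25|t + 10| / (3·|t + 7|).
Require delta ≤ 3/2, so |t + 7| ≥ |-3| − |t + 10| > 3 − 3/2 = 3/2.
Hence |(2t - 11)/(t + 7) − (31/3)| < 25|t + 10|/(3·(3/2)) = (50/9)|t + 10|, which is < eps once |t + 10| < (9/50)eps.
Take delta = min(3/2, (9/50)eps). Then 0 < |t + 10| < delta forces both bounds, so |(2t - 11)/(t + 7) − (31/3)| < eps.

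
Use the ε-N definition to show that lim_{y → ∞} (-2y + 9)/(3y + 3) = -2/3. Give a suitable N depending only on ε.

N = (11/3)/ε

Fix ε > 0. We seek N > 0 such that y > N implies |(-2y + 9)/(3y + 3) + 2/3| < ε.
(-2y + 9)/(3y + 3) + 2/3 = (3(-2y + 9) − (-2)(3y + 3)) / (3(3y + 3)) = 33/(3(3y + 3)).
For y > 0 we have 3y + 3 > 3y, so |(-2y + 9)/(3y + 3) + 2/3| = 33/(3(3y + 3)) < 33/(3·3y) = (11/3)/y.
Thus |(-2y + 9)/(3y + 3) + 2/3| < ε whenever y > (11/3)/ε.
Take N = (11/3)/ε. If y > N then |(-2y + 9)/(3y + 3) + 2/3| < (11/3)/y < ε.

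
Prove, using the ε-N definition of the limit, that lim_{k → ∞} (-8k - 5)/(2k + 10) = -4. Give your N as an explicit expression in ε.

N = (35/2)/ε

Suppose ε > 0. For k ≥ 1, |(-8k - 5)/(2k + 10) + 4| = |70|/(2(2k + 10)) = 70/(2(2k + 10)).
Since 2k + 10 ≥ 2k for k ≥ 1, this is ≤ 70/(2·2k) = (35/2)/k.
So |(-8k - 5)/(2k + 10) + 4| < ε whenever k > (35/2)/ε.
Take N = (35/2)/ε. If k > N then |(-8k - 5)/(2k + 10) + 4| ≤ (35/2)/k < ε.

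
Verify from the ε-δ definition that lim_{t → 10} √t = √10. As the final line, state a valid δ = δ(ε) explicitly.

Fix ε > 0. We want δ > 0 such that 0 < |t − 10| < δ implies |√t − √10| < ε.
Rationalise: √t − √10 = (t − 10)/(√t + √10), so |√t − √10| = |t − 10|/(√t + √10).
Restrict δ ≤ 10 so that |t − 10| < 10 forces t > 0, and then √t + √10 > √10.
Hence |√t − √10| < |t − 10|/√10, which is < ε once |t − 10| < √10·ε.
Take δ = min(10, √10·ε). If 0 < |t − 10| < δ then t > 0 and |√t − √10| < |t − 10|/√10 < ε.

δ = min(10, √10·ε)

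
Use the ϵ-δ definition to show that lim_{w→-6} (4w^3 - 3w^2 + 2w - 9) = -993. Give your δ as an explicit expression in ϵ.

Let ϵ > 0. We want δ > 0 such that 0 < |w + 6| < δ implies |(4w^3 - 3w^2 + 2w - 9) + 993| < ϵ.
(4w^3 - 3w^2 + 2w - 9) + 993 = 4w^3 - 3w^2 + 2w + 984 = (w + 6)(4w^2 - 27w + 164).
So |(4w^3 - 3w^2 + 2w - 9) + 993| = |w + 6|·|4w^2 - 27w + 164|.
Assume first that |w + 6| < 1, so |w| < 7. Then |4w^2 - 27w + 164| ≤ 4·7^2 + 27·7 + 164 = 549.
Hence |(4w^3 - 3w^2 + 2w - 9) + 993| ≤ 549|w + 6| < ϵ provided |w + 6| < ϵ/549.
Take δ = min(1, ϵ/549). Then 0 < |w + 6| < δ gives both |w + 6| < 1 and |w + 6| < ϵ/549, so |(4w^3 - 3w^2 + 2w - 9) + 993| < ϵ.

δ = min(1, ϵ/549)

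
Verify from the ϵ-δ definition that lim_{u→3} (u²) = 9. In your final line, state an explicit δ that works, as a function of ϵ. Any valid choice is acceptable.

Suppose ϵ > 0. We seek δ > 0 with 0 < |u − 3| < δ ⇒ |u² − 9| < ϵ.
Factor: u² − 9 = (u − 3)(u + 3), so |u² − 9| = |u − 3|·|u + 3|.
Impose δ ≤ 1 so that |u| < 4; then |u + 3| ≤ 7.
Hence |u² − 9| ≤ 7|u − 3|, which is < ϵ once |u − 3| < ϵ/7.
Take δ = min(1, ϵ/7). If 0 < |u − 3| < δ then both bounds hold and |u² − 9| ≤ 7|u − 3| < 7·(ϵ/7) = ϵ.

δ = min(1, ϵ/7)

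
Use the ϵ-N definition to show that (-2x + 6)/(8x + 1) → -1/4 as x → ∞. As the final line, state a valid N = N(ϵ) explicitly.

Fix ϵ > 0. We seek N > 0 such that x > N implies |(-2x + 6)/(8x + 1) + 1/4| < ϵ.
(-2x + 6)/(8x + 1) + 1/4 = (8(-2x + 6) − (-2)(8x + 1)) / (8(8x + 1)) = 50/(8(8x + 1)).
For x > 0 we have 8x + 1 > 8x, so |(-2x + 6)/(8x + 1) + 1/4| = 50/(8(8x + 1)) < 50/(8·8x) = (25/32)/x.
Thus |(-2x + 6)/(8x + 1) + 1/4| < ϵ whenever x > (25/32)/ϵ.
Take N = (25/32)/ϵ. If x > N then |(-2x + 6)/(8x + 1) + 1/4| < (25/32)/x < ϵ.

N = (25/32)/ϵ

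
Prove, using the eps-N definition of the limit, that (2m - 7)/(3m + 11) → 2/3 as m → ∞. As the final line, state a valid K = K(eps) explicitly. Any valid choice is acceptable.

Let eps > 0 be given. For m ≥ 1, |(2m - 7)/(3m + 11) − (2/3)| = |-43|/(3(3m + 11)) = 43/(3(3m + 11)).
Since 3m + 11 ≥ 3m for m ≥ 1, this is ≤ 43/(3·3m) = (43/9)/m.
So |(2m - 7)/(3m + 11) − (2/3)| < eps whenever m > (43/9)/eps.
Take K = (43/9)/eps. If m > K then |(2m - 7)/(3m + 11) − (2/3)| ≤ (43/9)/m < eps.

K = (43/9)/eps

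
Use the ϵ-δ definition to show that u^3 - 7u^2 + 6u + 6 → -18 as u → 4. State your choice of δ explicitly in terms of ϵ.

δ = min(1, ϵ/46)

Let ϵ > 0 be given. We want δ > 0 such that 0 < |u − 4| < δ implies |(u^3 - 7u^2 + 6u + 6) + 18| < ϵ.
(u^3 - 7u^2 + 6u + 6) + 18 = u^3 - 7u^2 + 6u + 24 = (u − 4)(u^2 - 3u - 6).
So |(u^3 - 7u^2 + 6u + 6) + 18| = |u − 4|·|u^2 - 3u - 6|.
Assume first that |u − 4| < 1, so |u| < 5. Then |u^2 - 3u - 6| ≤ 5^2 + 3·5 + 6 = 46.
Hence |(u^3 - 7u^2 + 6u + 6) + 18| ≤ 46|u − 4| < ϵ provided |u − 4| < ϵ/46.
Take δ = min(1, ϵ/46). Then 0 < |u − 4| < δ gives both |u − 4| < 1 and |u − 4| < ϵ/46, so |(u^3 - 7u^2 + 6u + 6) + 18| < ϵ.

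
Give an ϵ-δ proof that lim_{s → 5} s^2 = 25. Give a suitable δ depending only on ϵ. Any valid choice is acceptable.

δ = min(1, ϵ/11)

Suppose ϵ > 0. We seek δ > 0 with 0 < |s − 5| < δ ⇒ |s^2 − 25| < ϵ.
Factor: s^2 − 25 = (s − 5)(s + 5), so |s^2 − 25| = |s − 5|·|s + 5|.
Restrict δ ≤ 1. Then |s − 5| < 1 gives |s| < 6, so by the triangle inequality |s + 5| ≤ 6 + 5 = 11.
Hence |s^2 − 25| ≤ 11|s − 5|, which is < ϵ once |s − 5| < ϵ/11.
Take δ = min(1, ϵ/11). If 0 < |s − 5| < δ then both bounds hold and |s^2 − 25| ≤ 11|s − 5| < 11·(ϵ/11) = ϵ.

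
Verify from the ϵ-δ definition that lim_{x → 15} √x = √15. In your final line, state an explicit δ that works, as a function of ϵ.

δ = min(15, √15·ϵ)

Suppose ϵ > 0. We want δ > 0 such that 0 < |x − 15| < δ implies |√x − √15| < ϵ.
Multiplying by the conjugate, |√x − √15| = |x − 15|/(√x + √15).
Restrict δ ≤ 15 so that |x − 15| < 15 forces x > 0, and then √x + √15 > √15.
Hence |√x − √15| < |x − 15|/√15, which is < ϵ once |x − 15| < √15·ϵ.
Take δ = min(15, √15·ϵ). If 0 < |x − 15| < δ then x > 0 and |√x − √15| < |x − 15|/√15 < ϵ.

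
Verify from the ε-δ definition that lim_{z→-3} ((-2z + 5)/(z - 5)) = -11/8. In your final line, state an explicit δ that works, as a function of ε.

Let ε > 0. We want δ > 0 with 0 < |z + 3| < δ ⇒ |(-2z + 5)/(z - 5) + 11/8| < ε.
Combining over a common denominator, (-2z + 5)/(z - 5) + 11/8 = [(-2z + 5)·(-8) − 11·(z - 5)] / [(-8)·(z - 5)] = 5(z + 3) / ((-8)(z - 5)).
So |(-2z + 5)/(z - 5) + 11/8| = 5|z + 3| / (8·|z − 5|).
Require δ ≤ 4, so |z − 5| ≥ |-8| − |z + 3| > 8 − 4 = 4.
Hence |(-2z + 5)/(z - 5) + 11/8| < 5|z + 3|/(8·4) = (5/32)|z + 3|, which is < ε once |z + 3| < (32/5)ε.
Take δ = min(4, (32/5)ε). Then 0 < |z + 3| < δ forces both bounds, so |(-2z + 5)/(z - 5) + 11/8| < ε.

δ = min(4, (32/5)ε)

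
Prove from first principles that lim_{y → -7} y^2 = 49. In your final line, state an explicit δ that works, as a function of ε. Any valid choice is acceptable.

δ = min(1, ε/15)

Suppose ε > 0. We seek δ > 0 with 0 < |y + 7| < δ ⇒ |y^2 − 49| < ε.
Factor: y^2 − 49 = (y + 7)(y - 7), so |y^2 − 49| = |y + 7|·|y - 7|.
Restrict δ ≤ 1. Then |y + 7| < 1 gives |y| < 8, so by the triangle inequality |y - 7| ≤ 8 + 7 = 15.
Hence |y^2 − 49| ≤ 15|y + 7|, which is < ε once |y + 7| < ε/15.
Take δ = min(1, ε/15). If 0 < |y + 7| < δ then both bounds hold and |y^2 − 49| ≤ 15|y + 7| < 15·(ε/15) = ε.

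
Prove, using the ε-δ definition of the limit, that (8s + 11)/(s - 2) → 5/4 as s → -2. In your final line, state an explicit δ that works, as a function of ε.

δ = min(2, (8/27)ε)

Let ε > 0. We want δ > 0 with 0 < |s + 2| < δ ⇒ |(8s + 11)/(s - 2) − (5/4)| < ε.
Combining over a common denominator, (8s + 11)/(s - 2) − (5/4) = [(8s + 11)·(-4) − (-5)·(s - 2)] / [(-4)·(s - 2)] = -27(s + 2) / ((-4)(s - 2)).
So |(8s + 11)/(s - 2) − (5/4)| = 27|s + 2| / (4·|s − 2|).
Require δ ≤ 2, so |s − 2| ≥ |-4| − |s + 2| > 4 − 2 = 2.
Hence |(8s + 11)/(s - 2) − (5/4)| < 27|s + 2|/(4·2) = (27/8)|s + 2|, which is < ε once |s + 2| < (8/27)ε.
Take δ = min(2, (8/27)ε). Then 0 < |s + 2| < δ forces both bounds, so |(8s + 11)/(s - 2) − (5/4)| < ε.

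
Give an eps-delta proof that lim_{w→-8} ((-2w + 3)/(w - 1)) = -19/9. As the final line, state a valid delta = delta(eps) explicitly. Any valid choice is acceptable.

delta = min(9/2, (81/2)eps)

Suppose eps > 0. We want delta > 0 with 0 < |w + 8| < delta ⇒ |(-2w + 3)/(w - 1) + 19/9| < eps.
Combining over a common denominator, (-2w + 3)/(w - 1) + 19/9 = [(-2w + 3)·(-9) − 19·(w - 1)] / [(-9)·(w - 1)] = -1(w + 8) / ((-9)(w - 1)).
So |(-2w + 3)/(w - 1) + 19/9| = |w + 8| / (9·|w − 1|).
Require delta ≤ 9/2, so |w − 1| ≥ |-9| − |w + 8| > 9 − 9/2 = 9/2.
Hence |(-2w + 3)/(w - 1) + 19/9| < |w + 8|/(9·(9/2)) = (2/81)|w + 8|, which is < eps once |w + 8| < (81/2)eps.
Take delta = min(9/2, (81/2)eps). Then 0 < |w + 8| < delta forces both bounds, so |(-2w + 3)/(w - 1) + 19/9| < eps.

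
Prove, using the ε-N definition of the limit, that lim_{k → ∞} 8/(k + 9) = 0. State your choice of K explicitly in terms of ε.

Let ε > 0 be given. For k ≥ 1, |8/(k + 9) − 0| = 8/(k + 9) ≤ 8/k.
We need 8/k < ε, i.e. k > 8/ε.
Take K = 8/ε. If k > K then |8/(k + 9)| ≤ 8/k < ε.

K = 8/ε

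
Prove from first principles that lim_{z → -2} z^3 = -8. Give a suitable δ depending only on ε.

Let ε > 0 be given. We seek δ > 0 with 0 < |z + 2| < δ ⇒ |z^3 + 8| < ε.
Factor: z^3 + 8 = (z + 2)(z^2 - 2z + 4), so |z^3 + 8| = |z + 2|·|z^2 - 2z + 4|.
Impose δ ≤ 1 so that |z| < 3; then |z^2 - 2z + 4| ≤ 19.
Hence |z^3 + 8| ≤ 19|z + 2|, which is < ε once |z + 2| < ε/19.
Take δ = min(1, ε/19). If 0 < |z + 2| < δ then both bounds hold and |z^3 + 8| ≤ 19|z + 2| < 19·(ε/19) = ε.

δ = min(1, ε/19)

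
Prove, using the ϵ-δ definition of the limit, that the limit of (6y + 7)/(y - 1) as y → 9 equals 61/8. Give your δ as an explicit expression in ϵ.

Suppose ϵ > 0. We want δ > 0 with 0 < |y − 9| < δ ⇒ |(6y + 7)/(y - 1) − (61/8)| < ϵ.
Combining over a common denominator, (6y + 7)/(y - 1) − (61/8) = [(6y + 7)·8 − 61·(y - 1)] / [8·(y - 1)] = -13(y − 9) / (8(y - 1)).
So |(6y + 7)/(y - 1) − (61/8)| = 13|y − 9| / (8·|y − 1|).
Require δ ≤ 4, so |y − 1| ≥ |8| − |y − 9| > 8 − 4 = 4.
Hence |(6y + 7)/(y - 1) − (61/8)| < 13|y − 9|/(8·4) = (13/32)|y − 9|, which is < ϵ once |y − 9| < (32/13)ϵ.
Take δ = min(4, (32/13)ϵ). Then 0 < |y − 9| < δ forces both bounds, so |(6y + 7)/(y - 1) − (61/8)| < ϵ.

δ = min(4, (32/13)ϵ)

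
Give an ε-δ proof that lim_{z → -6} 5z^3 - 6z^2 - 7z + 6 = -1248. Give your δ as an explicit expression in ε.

Let ε > 0 be given. We want δ > 0 such that 0 < |z + 6| < δ implies |(5z^3 - 6z^2 - 7z + 6) + 1248| < ε.
(5z^3 - 6z^2 - 7z + 6) + 1248 = 5z^3 - 6z^2 - 7z + 1254 = (z + 6)(5z^2 - 36z + 209).
So |(5z^3 - 6z^2 - 7z + 6) + 1248| = |z + 6|·|5z^2 - 36z + 209|.
Assume first that |z + 6| < 1, so |z| < 7. Then |5z^2 - 36z + 209| ≤ 5·7^2 + 36·7 + 209 = 706.
Hence |(5z^3 - 6z^2 - 7z + 6) + 1248| ≤ 706|z + 6| < ε provided |z + 6| < ε/706.
Choosing δ = min(1, ε/706) ensures both conditions, hence |(5z^3 - 6z^2 - 7z + 6) + 1248| < ε.

δ = min(1, ε/706)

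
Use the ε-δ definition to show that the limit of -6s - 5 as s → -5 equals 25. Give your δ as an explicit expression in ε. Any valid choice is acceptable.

Fix ε > 0. We need δ > 0 so that 0 < |s + 5| < δ implies |(-6s - 5) − 25| < ε.
|(-6s - 5) − 25| = |-6s - 30| = 6|s + 5|.
So 6|s + 5| < ε exactly when |s + 5| < ε/6.
Choosing δ = ε/6 gives |(-6s - 5) − 25| = 6|s + 5| < ε whenever |s + 5| < δ.

δ = ε/6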